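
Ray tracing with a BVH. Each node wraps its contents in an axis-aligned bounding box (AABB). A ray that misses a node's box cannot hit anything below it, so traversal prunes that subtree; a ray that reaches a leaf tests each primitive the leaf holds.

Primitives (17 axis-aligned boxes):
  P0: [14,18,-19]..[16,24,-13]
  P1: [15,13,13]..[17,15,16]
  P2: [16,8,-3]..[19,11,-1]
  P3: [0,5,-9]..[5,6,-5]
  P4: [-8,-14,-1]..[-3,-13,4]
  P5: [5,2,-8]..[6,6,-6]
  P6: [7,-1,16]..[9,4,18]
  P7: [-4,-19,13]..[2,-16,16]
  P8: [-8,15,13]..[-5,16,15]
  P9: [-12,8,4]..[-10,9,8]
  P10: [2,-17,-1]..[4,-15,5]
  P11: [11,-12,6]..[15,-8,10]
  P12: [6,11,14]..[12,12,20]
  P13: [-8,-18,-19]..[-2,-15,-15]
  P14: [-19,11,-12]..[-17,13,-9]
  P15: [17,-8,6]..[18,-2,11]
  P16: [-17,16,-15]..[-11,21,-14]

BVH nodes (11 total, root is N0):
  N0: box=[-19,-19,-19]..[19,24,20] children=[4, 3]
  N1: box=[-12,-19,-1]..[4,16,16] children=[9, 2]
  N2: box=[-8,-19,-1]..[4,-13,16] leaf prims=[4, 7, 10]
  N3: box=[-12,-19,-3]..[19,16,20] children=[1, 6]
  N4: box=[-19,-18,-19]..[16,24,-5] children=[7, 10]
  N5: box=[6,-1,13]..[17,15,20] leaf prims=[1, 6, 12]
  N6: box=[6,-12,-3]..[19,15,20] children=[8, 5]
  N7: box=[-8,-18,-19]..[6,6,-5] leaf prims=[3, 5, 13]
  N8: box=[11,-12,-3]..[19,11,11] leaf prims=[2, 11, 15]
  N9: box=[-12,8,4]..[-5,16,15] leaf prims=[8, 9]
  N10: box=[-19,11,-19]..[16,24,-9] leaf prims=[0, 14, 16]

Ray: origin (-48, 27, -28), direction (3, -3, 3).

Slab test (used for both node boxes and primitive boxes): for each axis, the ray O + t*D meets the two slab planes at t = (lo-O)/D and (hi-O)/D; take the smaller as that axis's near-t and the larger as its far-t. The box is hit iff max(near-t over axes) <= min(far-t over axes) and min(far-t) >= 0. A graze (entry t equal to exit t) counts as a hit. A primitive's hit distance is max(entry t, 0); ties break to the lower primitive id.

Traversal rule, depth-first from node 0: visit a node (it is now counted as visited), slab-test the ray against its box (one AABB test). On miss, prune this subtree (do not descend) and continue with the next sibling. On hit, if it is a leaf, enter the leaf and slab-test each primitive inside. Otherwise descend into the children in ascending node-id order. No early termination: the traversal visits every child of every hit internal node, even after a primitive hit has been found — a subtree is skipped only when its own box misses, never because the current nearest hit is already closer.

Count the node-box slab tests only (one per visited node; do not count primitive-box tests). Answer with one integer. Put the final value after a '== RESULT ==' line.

Walk:
N0 x:[29/3,67/3] y:[1,46/3] z:[3,16] -> hit [29/3,46/3], descend [3, 4]
  N3 x:[12,67/3] y:[11/3,46/3] z:[25/3,16] -> hit [12,46/3], descend [1, 6]
    N1 x:[12,52/3] y:[11/3,46/3] z:[9,44/3] -> hit [12,44/3], descend [2, 9]
      N2 x:[40/3,52/3] y:[40/3,46/3] z:[9,44/3] -> hit [40/3,44/3] leaf, test {P4(miss), P7@t=44/3, P10(miss)}
      N9 x:[12,43/3] y:[11/3,19/3] z:[32/3,43/3] -> miss, prune
    N6 x:[18,67/3] y:[4,13] z:[25/3,16] -> miss, prune
  N4 x:[29/3,64/3] y:[1,15] z:[3,23/3] -> miss, prune

Summary -> nodes [0, 3, 1, 2, 9, 6, 4]; box-tests=7; leaf-entries=1; first=P7

== RESULT ==
7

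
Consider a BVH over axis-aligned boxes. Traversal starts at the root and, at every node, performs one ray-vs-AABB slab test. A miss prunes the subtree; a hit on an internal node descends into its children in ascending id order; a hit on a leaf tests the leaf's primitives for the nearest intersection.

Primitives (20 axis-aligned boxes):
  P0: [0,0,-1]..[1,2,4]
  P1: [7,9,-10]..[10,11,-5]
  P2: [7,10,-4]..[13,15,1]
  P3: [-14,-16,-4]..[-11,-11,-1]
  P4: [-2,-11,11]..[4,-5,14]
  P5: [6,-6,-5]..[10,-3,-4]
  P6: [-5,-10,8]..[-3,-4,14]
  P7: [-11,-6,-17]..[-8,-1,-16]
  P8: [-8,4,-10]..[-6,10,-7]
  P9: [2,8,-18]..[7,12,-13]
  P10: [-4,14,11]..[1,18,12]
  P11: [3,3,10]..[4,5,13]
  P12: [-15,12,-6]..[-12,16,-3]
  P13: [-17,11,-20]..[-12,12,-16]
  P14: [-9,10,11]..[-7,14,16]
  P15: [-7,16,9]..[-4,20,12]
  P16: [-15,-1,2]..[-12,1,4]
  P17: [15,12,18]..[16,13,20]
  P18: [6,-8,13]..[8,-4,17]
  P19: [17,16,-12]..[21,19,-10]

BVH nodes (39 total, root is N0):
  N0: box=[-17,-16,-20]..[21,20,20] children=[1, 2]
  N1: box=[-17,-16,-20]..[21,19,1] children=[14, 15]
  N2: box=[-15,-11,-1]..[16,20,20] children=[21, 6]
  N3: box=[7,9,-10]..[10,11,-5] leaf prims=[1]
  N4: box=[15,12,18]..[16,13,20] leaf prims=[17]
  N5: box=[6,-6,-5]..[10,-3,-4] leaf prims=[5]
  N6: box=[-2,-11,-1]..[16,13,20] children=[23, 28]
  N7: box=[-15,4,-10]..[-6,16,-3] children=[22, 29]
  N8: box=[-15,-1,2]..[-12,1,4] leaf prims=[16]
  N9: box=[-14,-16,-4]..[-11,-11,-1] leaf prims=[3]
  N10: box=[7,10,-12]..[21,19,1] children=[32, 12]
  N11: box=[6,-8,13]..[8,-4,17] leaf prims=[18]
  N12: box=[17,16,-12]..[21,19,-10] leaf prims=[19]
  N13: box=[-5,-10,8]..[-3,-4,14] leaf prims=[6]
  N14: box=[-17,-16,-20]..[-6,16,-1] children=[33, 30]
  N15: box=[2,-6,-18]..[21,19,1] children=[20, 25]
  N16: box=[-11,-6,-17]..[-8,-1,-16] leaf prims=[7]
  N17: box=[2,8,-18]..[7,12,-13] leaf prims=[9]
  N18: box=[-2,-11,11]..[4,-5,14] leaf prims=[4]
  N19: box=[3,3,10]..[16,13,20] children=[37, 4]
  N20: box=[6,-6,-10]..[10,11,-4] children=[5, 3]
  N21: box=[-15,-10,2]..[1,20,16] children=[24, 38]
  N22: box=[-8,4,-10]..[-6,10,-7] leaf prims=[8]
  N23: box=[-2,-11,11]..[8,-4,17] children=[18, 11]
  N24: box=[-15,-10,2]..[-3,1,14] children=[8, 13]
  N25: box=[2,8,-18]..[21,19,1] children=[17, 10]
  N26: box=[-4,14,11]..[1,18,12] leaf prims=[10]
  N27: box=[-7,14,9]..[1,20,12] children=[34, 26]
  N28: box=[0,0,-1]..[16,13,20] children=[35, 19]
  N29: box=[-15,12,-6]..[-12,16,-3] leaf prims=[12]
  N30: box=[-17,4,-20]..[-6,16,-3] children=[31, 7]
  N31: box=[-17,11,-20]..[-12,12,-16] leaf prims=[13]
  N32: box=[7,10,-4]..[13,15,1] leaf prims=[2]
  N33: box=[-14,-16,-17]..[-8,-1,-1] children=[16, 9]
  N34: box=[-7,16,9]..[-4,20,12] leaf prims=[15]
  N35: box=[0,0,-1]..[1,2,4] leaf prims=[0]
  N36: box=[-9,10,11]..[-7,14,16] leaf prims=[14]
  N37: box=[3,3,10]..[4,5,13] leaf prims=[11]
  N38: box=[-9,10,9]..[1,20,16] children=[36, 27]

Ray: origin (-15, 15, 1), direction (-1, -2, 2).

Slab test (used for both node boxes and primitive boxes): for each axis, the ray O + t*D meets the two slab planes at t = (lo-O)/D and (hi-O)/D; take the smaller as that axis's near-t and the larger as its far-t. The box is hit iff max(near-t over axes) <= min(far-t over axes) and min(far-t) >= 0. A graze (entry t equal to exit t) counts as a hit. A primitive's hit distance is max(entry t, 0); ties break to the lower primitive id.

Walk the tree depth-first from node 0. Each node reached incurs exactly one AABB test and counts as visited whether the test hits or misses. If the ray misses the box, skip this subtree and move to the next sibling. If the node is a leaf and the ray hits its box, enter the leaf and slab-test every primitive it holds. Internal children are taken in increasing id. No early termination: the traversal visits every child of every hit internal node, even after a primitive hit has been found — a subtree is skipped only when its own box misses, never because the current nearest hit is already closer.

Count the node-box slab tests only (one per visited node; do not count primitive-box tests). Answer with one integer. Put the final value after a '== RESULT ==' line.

Trace the traversal:
N0 x:[-36,2] y:[-5/2,31/2] z:[-21/2,19/2] -> hit [-5/2,2], descend [1, 2]
  N1 x:[-36,2] y:[-2,31/2] z:[-21/2,0] -> hit [-2,0], descend [14, 15]
    N14 x:[-9,2] y:[-1/2,31/2] z:[-21/2,-1] -> miss, prune
    N15 x:[-36,-17] y:[-2,21/2] z:[-19/2,0] -> miss, prune
  N2 x:[-31,0] y:[-5/2,13] z:[-1,19/2] -> hit [-1,0], descend [6, 21]
    N6 x:[-31,-13] y:[1,13] z:[-1,19/2] -> miss, prune
    N21 x:[-16,0] y:[-5/2,25/2] z:[1/2,15/2] -> miss, prune

7 AABB tests over nodes [0, 1, 14, 15, 2, 6, 21]; 0 leaves entered; closest miss.

== RESULT ==
7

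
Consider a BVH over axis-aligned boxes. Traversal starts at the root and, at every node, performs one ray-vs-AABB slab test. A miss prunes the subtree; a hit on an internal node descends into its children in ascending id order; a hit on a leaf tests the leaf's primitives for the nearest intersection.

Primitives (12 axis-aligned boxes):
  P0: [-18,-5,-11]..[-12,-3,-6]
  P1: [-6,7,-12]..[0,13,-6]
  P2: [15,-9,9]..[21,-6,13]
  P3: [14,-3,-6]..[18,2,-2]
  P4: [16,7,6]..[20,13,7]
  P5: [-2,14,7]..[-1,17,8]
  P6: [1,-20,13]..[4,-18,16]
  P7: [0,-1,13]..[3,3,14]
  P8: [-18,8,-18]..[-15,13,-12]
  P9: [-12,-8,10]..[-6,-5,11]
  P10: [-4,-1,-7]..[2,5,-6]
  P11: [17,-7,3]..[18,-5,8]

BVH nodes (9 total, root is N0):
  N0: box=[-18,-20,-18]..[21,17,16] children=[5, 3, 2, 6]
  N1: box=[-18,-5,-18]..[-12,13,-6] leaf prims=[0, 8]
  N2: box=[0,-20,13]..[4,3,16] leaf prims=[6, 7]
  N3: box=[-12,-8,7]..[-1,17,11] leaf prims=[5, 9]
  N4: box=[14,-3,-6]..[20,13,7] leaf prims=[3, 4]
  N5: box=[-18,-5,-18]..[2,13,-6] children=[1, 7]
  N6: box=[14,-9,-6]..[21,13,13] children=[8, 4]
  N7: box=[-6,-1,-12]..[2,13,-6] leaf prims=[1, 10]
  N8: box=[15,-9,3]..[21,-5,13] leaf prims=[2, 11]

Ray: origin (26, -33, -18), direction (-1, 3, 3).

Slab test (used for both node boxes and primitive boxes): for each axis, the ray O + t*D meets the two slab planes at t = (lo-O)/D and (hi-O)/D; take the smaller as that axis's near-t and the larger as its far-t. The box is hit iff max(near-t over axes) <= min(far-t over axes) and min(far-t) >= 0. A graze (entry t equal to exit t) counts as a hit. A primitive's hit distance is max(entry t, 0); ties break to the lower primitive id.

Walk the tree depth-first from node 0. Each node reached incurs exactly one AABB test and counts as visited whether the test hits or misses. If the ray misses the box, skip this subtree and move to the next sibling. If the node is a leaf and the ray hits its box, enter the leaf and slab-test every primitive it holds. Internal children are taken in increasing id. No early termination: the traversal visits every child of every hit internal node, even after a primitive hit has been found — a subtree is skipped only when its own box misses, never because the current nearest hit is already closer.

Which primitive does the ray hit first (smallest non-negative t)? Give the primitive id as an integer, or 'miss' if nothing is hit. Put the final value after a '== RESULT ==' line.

Trace the traversal:
N0 x:[5,44] y:[13/3,50/3] z:[0,34/3] -> hit [5,34/3], descend [2, 3, 5, 6]
  N2 x:[22,26] y:[13/3,12] z:[31/3,34/3] -> miss, prune
  N3 x:[27,38] y:[25/3,50/3] z:[25/3,29/3] -> miss, prune
  N5 x:[24,44] y:[28/3,46/3] z:[0,4] -> miss, prune
  N6 x:[5,12] y:[8,46/3] z:[4,31/3] -> hit [8,31/3], descend [4, 8]
    N4 x:[6,12] y:[10,46/3] z:[4,25/3] -> miss, prune
    N8 x:[5,11] y:[8,28/3] z:[7,31/3] -> hit [8,28/3] leaf, test {P2@t=9, P11@t=26/3}

order=[0, 2, 3, 5, 6, 4, 8]  |boxes|=7  |leaves|=1  hit=P11

== RESULT ==
11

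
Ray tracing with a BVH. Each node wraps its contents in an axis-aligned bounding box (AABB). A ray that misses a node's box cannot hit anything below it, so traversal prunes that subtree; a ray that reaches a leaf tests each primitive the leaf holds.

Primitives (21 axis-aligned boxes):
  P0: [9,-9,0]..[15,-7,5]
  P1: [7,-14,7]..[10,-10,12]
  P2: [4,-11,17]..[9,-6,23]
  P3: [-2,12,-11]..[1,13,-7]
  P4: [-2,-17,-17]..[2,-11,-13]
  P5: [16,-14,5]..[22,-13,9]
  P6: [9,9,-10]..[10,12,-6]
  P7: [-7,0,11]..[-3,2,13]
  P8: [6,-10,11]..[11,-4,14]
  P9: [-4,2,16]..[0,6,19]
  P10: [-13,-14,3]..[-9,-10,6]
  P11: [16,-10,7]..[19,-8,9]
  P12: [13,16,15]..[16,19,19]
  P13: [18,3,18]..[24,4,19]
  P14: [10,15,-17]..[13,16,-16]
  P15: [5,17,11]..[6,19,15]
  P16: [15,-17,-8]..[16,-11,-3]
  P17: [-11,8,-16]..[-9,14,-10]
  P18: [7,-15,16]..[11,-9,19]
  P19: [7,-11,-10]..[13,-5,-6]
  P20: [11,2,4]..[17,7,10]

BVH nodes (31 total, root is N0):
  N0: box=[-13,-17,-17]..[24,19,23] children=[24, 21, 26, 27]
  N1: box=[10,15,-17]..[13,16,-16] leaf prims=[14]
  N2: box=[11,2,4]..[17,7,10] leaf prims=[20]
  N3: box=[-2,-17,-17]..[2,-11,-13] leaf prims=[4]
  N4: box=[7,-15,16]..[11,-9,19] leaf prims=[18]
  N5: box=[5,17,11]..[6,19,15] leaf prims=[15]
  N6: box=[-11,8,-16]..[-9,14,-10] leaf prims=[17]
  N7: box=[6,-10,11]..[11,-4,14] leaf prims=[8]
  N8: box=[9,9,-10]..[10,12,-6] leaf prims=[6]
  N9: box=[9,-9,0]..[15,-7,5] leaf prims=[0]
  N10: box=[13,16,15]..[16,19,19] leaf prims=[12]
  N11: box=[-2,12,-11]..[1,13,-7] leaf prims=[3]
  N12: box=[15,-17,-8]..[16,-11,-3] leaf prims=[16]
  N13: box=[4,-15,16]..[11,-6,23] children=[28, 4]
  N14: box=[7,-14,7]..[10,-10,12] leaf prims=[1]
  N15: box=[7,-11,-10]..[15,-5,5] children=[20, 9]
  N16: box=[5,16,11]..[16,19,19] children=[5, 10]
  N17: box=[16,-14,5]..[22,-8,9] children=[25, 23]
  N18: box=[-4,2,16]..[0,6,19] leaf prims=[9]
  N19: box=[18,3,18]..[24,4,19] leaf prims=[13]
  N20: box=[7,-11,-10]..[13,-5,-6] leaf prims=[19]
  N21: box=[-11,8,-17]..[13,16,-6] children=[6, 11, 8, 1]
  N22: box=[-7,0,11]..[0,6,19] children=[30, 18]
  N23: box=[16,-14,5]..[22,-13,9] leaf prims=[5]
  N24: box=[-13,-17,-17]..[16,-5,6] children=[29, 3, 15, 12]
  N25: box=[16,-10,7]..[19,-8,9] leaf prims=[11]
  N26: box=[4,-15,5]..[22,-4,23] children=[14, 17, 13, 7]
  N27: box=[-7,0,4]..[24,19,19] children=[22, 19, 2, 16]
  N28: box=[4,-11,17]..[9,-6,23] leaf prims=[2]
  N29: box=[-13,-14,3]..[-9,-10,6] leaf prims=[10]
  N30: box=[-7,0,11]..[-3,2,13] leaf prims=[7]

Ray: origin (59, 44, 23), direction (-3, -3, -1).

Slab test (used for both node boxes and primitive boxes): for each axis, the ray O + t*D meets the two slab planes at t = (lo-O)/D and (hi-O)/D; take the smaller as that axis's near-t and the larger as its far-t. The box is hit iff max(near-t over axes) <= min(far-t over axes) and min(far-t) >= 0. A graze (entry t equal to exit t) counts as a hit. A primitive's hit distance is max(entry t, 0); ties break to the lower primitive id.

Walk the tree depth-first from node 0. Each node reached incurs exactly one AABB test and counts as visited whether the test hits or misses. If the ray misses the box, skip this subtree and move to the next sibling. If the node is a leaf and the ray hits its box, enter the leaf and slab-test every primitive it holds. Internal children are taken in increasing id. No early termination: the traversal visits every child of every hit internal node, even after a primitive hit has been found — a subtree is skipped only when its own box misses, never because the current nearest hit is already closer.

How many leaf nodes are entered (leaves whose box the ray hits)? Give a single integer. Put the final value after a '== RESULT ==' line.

Traverse from the root:
N0 x:[35/3,24] y:[25/3,61/3] z:[0,40] -> hit [35/3,61/3], descend [21, 24, 26, 27]
  N21 x:[46/3,70/3] y:[28/3,12] z:[29,40] -> miss, prune
  N24 x:[43/3,24] y:[49/3,61/3] z:[17,40] -> hit [17,61/3], descend [3, 12, 15, 29]
    N3 x:[19,61/3] y:[55/3,61/3] z:[36,40] -> miss, prune
    N12 x:[43/3,44/3] y:[55/3,61/3] z:[26,31] -> miss, prune
    N15 x:[44/3,52/3] y:[49/3,55/3] z:[18,33] -> miss, prune
    N29 x:[68/3,24] y:[18,58/3] z:[17,20] -> miss, prune
  N26 x:[37/3,55/3] y:[16,59/3] z:[0,18] -> hit [16,18], descend [7, 13, 14, 17]
    N7 x:[16,53/3] y:[16,18] z:[9,12] -> miss, prune
    N13 x:[16,55/3] y:[50/3,59/3] z:[0,7] -> miss, prune
    N14 x:[49/3,52/3] y:[18,58/3] z:[11,16] -> miss, prune
    N17 x:[37/3,43/3] y:[52/3,58/3] z:[14,18] -> miss, prune
  N27 x:[35/3,22] y:[25/3,44/3] z:[4,19] -> hit [35/3,44/3], descend [2, 16, 19, 22]
    N2 x:[14,16] y:[37/3,14] z:[13,19] -> hit [14,14] leaf, test {P20@t=14}
    N16 x:[43/3,18] y:[25/3,28/3] z:[4,12] -> miss, prune
    N19 x:[35/3,41/3] y:[40/3,41/3] z:[4,5] -> miss, prune
    N22 x:[59/3,22] y:[38/3,44/3] z:[4,12] -> miss, prune

Summary -> nodes [0, 21, 24, 3, 12, 15, 29, 26, 7, 13, 14, 17, 27, 2, 16, 19, 22]; box-tests=17; leaf-entries=1; first=P20

== RESULT ==
1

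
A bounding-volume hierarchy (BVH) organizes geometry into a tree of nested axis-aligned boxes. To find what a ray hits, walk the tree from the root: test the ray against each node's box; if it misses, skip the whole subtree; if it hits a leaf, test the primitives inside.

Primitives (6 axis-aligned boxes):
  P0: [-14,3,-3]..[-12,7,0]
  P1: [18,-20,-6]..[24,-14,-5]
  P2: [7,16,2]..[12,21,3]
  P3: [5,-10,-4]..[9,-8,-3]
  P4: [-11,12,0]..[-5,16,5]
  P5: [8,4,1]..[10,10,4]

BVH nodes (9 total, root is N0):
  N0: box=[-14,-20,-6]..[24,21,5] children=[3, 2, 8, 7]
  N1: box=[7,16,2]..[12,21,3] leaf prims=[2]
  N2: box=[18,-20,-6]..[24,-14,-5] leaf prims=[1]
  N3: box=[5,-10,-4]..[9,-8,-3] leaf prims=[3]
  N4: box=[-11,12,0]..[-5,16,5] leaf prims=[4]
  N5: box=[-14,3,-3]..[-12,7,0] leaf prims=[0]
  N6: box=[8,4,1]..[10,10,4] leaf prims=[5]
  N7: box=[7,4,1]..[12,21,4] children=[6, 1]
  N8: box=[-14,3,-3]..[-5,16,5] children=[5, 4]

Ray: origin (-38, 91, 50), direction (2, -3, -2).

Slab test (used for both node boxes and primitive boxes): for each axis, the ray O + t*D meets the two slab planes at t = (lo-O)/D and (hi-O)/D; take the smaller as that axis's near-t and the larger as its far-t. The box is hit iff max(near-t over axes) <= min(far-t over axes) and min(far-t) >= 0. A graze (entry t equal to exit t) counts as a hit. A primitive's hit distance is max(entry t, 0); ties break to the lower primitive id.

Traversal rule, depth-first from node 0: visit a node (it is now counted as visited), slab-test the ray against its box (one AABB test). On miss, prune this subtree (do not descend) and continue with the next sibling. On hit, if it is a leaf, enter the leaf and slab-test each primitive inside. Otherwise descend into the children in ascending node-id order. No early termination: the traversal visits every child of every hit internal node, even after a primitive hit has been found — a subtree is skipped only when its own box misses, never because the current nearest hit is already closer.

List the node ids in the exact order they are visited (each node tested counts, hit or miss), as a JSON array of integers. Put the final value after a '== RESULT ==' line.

Trace the traversal:
N0 x:[12,31] y:[70/3,37] z:[45/2,28] -> hit [70/3,28], descend [2, 3, 7, 8]
  N2 x:[28,31] y:[35,37] z:[55/2,28] -> miss, prune
  N3 x:[43/2,47/2] y:[33,101/3] z:[53/2,27] -> miss, prune
  N7 x:[45/2,25] y:[70/3,29] z:[23,49/2] -> hit [70/3,49/2], descend [1, 6]
    N1 x:[45/2,25] y:[70/3,25] z:[47/2,24] -> hit [47/2,24] leaf, test {P2@t=47/2}
    N6 x:[23,24] y:[27,29] z:[23,49/2] -> miss, prune
  N8 x:[12,33/2] y:[25,88/3] z:[45/2,53/2] -> miss, prune

Visited [0, 2, 3, 7, 1, 6, 8]. Tests: 7 box, 1 leaf. Nearest: P2.

== RESULT ==
[0, 2, 3, 7, 1, 6, 8]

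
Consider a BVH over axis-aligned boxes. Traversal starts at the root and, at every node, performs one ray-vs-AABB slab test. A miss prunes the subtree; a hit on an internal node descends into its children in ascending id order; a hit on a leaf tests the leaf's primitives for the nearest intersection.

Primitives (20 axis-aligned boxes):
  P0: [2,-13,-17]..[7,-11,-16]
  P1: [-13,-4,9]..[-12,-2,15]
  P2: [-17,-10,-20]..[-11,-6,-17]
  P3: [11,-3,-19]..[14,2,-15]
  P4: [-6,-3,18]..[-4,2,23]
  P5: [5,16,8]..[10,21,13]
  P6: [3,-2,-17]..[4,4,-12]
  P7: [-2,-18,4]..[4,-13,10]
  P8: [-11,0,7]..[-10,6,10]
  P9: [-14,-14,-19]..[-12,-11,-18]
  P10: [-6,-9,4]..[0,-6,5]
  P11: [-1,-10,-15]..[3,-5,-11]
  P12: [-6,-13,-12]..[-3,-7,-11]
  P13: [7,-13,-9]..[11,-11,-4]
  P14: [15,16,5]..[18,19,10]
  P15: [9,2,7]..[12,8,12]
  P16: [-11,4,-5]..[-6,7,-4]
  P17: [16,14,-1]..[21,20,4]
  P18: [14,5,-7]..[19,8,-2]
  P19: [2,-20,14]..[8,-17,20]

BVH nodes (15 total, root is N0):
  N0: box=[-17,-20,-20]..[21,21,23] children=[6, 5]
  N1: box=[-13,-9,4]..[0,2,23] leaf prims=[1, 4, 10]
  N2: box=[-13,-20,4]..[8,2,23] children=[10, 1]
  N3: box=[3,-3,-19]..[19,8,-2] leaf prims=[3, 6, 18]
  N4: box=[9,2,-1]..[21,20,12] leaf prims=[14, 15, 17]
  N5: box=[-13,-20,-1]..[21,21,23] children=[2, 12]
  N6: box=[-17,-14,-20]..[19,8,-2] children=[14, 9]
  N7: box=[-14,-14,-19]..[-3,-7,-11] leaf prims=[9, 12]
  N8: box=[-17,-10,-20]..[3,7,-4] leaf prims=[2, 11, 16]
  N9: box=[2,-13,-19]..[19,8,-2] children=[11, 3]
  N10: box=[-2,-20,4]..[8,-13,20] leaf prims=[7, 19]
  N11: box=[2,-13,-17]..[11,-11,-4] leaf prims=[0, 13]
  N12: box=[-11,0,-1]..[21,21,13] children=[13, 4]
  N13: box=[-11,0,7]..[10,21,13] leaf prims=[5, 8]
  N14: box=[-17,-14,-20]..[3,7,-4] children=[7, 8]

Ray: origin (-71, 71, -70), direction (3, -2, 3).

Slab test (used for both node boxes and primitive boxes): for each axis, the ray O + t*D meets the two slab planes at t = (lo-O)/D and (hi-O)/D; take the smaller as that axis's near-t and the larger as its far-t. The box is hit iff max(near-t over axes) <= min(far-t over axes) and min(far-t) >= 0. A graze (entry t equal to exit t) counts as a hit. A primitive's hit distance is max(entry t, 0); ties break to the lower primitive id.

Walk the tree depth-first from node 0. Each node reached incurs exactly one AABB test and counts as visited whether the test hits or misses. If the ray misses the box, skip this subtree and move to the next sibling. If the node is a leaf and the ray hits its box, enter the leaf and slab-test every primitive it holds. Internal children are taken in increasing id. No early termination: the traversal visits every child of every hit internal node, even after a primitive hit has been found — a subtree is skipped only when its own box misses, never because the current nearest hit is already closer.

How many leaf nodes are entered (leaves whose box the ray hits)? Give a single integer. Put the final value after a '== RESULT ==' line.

Trace the traversal:
N0 x:[18,92/3] y:[25,91/2] z:[50/3,31] -> hit [25,92/3], descend [5, 6]
  N5 x:[58/3,92/3] y:[25,91/2] z:[23,31] -> hit [25,92/3], descend [2, 12]
    N2 x:[58/3,79/3] y:[69/2,91/2] z:[74/3,31] -> miss, prune
    N12 x:[20,92/3] y:[25,71/2] z:[23,83/3] -> hit [25,83/3], descend [4, 13]
      N4 x:[80/3,92/3] y:[51/2,69/2] z:[23,82/3] -> hit [80/3,82/3] leaf, test {P14(miss), P15(miss), P17(miss)}
      N13 x:[20,27] y:[25,71/2] z:[77/3,83/3] -> hit [77/3,27] leaf, test {P5@t=26, P8(miss)}
  N6 x:[18,30] y:[63/2,85/2] z:[50/3,68/3] -> miss, prune

7 AABB tests over nodes [0, 5, 2, 12, 4, 13, 6]; 2 leaves entered; closest P5.

== RESULT ==
2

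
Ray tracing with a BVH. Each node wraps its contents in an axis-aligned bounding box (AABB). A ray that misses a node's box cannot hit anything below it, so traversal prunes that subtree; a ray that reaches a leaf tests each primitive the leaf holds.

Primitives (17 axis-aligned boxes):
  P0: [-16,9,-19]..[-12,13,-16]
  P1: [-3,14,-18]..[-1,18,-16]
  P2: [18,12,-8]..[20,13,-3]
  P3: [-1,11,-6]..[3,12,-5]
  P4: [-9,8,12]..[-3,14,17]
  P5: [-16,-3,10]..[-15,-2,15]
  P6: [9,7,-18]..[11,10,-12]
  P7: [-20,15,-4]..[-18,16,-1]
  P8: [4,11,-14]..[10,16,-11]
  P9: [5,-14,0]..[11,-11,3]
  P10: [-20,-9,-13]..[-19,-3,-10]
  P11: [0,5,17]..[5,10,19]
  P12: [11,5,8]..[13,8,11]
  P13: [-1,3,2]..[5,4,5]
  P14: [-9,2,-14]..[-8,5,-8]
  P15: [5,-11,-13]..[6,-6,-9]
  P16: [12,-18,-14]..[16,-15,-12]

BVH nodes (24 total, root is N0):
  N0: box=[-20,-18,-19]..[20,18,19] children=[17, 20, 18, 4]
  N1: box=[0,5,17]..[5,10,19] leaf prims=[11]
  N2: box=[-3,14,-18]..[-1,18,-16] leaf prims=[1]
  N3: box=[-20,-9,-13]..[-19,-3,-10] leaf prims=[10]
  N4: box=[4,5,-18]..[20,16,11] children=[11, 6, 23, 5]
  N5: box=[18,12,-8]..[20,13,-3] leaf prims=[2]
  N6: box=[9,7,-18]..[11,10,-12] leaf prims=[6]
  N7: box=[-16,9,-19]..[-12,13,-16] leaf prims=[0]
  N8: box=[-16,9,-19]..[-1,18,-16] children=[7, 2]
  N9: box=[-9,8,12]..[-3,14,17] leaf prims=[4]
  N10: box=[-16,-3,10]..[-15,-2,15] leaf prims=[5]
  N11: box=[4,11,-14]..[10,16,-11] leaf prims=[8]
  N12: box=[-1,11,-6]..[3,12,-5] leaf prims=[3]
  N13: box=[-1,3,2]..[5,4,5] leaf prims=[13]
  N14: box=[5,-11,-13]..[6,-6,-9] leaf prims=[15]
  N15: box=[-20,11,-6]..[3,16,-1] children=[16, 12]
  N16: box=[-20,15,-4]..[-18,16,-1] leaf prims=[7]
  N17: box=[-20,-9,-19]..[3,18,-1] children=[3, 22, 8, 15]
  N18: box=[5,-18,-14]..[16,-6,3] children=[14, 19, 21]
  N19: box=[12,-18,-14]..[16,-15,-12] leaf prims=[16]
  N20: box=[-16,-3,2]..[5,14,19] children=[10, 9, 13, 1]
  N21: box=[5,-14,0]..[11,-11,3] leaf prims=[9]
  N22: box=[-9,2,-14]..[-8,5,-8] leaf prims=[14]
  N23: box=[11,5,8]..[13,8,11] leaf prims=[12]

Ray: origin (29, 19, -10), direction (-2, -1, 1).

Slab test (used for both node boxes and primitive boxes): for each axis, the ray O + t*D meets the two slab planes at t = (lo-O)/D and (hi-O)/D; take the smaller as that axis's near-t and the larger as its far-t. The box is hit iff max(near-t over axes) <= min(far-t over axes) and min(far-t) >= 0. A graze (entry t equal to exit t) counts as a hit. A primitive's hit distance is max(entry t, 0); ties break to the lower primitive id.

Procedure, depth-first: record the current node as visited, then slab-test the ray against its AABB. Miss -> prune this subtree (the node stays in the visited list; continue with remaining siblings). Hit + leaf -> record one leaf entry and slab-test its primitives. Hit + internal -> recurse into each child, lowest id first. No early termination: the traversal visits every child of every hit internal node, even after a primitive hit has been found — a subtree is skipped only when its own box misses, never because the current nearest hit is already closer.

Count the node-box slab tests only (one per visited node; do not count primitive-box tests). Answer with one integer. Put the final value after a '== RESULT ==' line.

Walk:
N0 x:[9/2,49/2] y:[1,37] z:[-9,29] -> hit [9/2,49/2], descend [4, 17, 18, 20]
  N4 x:[9/2,25/2] y:[3,14] z:[-8,21] -> hit [9/2,25/2], descend [5, 6, 11, 23]
    N5 x:[9/2,11/2] y:[6,7] z:[2,7] -> miss, prune
    N6 x:[9,10] y:[9,12] z:[-8,-2] -> miss, prune
    N11 x:[19/2,25/2] y:[3,8] z:[-4,-1] -> miss, prune
    N23 x:[8,9] y:[11,14] z:[18,21] -> miss, prune
  N17 x:[13,49/2] y:[1,28] z:[-9,9] -> miss, prune
  N18 x:[13/2,12] y:[25,37] z:[-4,13] -> miss, prune
  N20 x:[12,45/2] y:[5,22] z:[12,29] -> hit [12,22], descend [1, 9, 10, 13]
    N1 x:[12,29/2] y:[9,14] z:[27,29] -> miss, prune
    N9 x:[16,19] y:[5,11] z:[22,27] -> miss, prune
    N10 x:[22,45/2] y:[21,22] z:[20,25] -> hit [22,22] leaf, test {P5@t=22}
    N13 x:[12,15] y:[15,16] z:[12,15] -> hit [15,15] leaf, test {P13@t=15}

order=[0, 4, 5, 6, 11, 23, 17, 18, 20, 1, 9, 10, 13]  |boxes|=13  |leaves|=2  hit=P13

== RESULT ==
13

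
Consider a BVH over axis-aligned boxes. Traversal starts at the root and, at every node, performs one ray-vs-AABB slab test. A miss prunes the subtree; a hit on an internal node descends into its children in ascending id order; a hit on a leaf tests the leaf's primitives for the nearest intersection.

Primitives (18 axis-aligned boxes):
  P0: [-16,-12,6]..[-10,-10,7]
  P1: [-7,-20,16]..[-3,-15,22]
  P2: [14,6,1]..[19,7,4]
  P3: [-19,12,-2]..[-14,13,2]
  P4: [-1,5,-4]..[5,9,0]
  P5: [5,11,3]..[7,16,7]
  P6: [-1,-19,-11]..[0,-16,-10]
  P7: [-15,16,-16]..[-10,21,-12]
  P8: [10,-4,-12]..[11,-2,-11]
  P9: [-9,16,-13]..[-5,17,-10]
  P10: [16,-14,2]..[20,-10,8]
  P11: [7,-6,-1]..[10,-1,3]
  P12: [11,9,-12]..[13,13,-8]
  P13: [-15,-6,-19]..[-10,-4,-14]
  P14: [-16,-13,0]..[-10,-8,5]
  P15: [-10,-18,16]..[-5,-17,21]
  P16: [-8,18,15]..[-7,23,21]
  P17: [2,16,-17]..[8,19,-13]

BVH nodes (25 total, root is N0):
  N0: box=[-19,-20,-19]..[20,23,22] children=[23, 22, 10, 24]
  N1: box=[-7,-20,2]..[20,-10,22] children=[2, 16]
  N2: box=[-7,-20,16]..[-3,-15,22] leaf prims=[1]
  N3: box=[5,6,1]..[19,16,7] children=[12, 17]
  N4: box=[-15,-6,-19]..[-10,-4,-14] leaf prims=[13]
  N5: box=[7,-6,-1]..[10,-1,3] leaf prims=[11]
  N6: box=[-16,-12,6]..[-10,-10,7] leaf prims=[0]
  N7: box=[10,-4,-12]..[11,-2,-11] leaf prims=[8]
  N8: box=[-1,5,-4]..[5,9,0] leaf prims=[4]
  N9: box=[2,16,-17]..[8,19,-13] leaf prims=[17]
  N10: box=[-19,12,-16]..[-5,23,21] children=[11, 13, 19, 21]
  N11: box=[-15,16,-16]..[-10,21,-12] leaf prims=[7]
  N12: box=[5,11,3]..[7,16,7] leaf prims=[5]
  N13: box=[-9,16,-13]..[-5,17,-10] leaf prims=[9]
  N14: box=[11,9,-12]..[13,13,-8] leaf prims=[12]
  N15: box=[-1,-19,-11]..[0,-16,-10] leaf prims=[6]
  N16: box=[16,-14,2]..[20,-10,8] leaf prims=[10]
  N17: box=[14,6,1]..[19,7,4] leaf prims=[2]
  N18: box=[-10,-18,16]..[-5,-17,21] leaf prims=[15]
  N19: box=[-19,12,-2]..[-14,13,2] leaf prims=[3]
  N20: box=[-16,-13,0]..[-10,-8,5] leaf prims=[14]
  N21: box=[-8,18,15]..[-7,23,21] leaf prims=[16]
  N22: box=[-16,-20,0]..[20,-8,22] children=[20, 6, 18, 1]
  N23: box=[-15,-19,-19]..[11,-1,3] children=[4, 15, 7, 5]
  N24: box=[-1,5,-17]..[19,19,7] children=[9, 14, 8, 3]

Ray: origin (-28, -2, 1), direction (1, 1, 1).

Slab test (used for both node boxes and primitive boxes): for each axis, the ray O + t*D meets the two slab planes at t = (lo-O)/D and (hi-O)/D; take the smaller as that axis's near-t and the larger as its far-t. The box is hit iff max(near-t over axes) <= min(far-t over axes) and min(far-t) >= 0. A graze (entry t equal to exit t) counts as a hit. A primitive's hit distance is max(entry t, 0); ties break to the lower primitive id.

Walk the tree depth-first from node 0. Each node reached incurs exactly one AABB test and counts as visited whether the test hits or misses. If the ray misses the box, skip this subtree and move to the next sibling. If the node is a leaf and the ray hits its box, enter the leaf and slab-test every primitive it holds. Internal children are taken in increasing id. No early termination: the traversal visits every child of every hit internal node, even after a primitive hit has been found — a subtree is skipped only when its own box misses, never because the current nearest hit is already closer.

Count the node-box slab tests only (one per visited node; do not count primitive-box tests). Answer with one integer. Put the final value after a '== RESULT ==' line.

Traverse from the root:
N0 x:[9,48] y:[-18,25] z:[-20,21] -> hit [9,21], descend [10, 22, 23, 24]
  N10 x:[9,23] y:[14,25] z:[-17,20] -> hit [14,20], descend [11, 13, 19, 21]
    N11 x:[13,18] y:[18,23] z:[-17,-13] -> miss, prune
    N13 x:[19,23] y:[18,19] z:[-14,-11] -> miss, prune
    N19 x:[9,14] y:[14,15] z:[-3,1] -> miss, prune
    N21 x:[20,21] y:[20,25] z:[14,20] -> hit [20,20] leaf, test {P16@t=20}
  N22 x:[12,48] y:[-18,-6] z:[-1,21] -> miss, prune
  N23 x:[13,39] y:[-17,1] z:[-20,2] -> miss, prune
  N24 x:[27,47] y:[7,21] z:[-18,6] -> miss, prune

order=[0, 10, 11, 13, 19, 21, 22, 23, 24]  |boxes|=9  |leaves|=1  hit=P16

== RESULT ==
9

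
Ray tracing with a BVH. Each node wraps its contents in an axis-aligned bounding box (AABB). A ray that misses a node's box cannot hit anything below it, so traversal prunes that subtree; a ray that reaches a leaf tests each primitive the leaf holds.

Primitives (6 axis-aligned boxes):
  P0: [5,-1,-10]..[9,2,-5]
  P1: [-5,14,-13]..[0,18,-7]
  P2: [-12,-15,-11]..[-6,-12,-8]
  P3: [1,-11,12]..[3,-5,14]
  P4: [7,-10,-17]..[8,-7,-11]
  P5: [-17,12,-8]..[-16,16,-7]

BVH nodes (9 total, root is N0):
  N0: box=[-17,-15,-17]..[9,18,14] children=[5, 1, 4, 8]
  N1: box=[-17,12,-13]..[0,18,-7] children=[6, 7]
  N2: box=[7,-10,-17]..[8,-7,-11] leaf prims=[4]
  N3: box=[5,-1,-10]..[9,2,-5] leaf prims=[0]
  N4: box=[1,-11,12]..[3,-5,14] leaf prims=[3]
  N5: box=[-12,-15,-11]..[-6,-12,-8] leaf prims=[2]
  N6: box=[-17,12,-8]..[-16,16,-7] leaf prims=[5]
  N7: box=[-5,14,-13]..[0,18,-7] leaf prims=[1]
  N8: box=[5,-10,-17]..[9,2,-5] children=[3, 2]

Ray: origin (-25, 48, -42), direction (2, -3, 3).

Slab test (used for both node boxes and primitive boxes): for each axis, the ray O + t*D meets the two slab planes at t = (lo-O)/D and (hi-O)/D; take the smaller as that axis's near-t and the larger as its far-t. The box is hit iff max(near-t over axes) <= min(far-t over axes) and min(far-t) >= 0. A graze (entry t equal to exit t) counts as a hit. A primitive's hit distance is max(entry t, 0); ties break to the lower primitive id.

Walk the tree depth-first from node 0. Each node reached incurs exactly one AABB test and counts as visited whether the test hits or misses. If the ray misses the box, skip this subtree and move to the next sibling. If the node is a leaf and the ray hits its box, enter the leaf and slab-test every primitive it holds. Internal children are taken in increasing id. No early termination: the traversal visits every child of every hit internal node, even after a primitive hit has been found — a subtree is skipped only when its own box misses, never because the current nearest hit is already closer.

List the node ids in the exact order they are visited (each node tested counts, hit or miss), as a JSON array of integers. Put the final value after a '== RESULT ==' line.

Traverse from the root:
N0 x:[4,17] y:[10,21] z:[25/3,56/3] -> hit [10,17], descend [1, 4, 5, 8]
  N1 x:[4,25/2] y:[10,12] z:[29/3,35/3] -> hit [10,35/3], descend [6, 7]
    N6 x:[4,9/2] y:[32/3,12] z:[34/3,35/3] -> miss, prune
    N7 x:[10,25/2] y:[10,34/3] z:[29/3,35/3] -> hit [10,34/3] leaf, test {P1@t=10}
  N4 x:[13,14] y:[53/3,59/3] z:[18,56/3] -> miss, prune
  N5 x:[13/2,19/2] y:[20,21] z:[31/3,34/3] -> miss, prune
  N8 x:[15,17] y:[46/3,58/3] z:[25/3,37/3] -> miss, prune

7 AABB tests over nodes [0, 1, 6, 7, 4, 5, 8]; 1 leaf entered; closest P1.

== RESULT ==
[0, 1, 6, 7, 4, 5, 8]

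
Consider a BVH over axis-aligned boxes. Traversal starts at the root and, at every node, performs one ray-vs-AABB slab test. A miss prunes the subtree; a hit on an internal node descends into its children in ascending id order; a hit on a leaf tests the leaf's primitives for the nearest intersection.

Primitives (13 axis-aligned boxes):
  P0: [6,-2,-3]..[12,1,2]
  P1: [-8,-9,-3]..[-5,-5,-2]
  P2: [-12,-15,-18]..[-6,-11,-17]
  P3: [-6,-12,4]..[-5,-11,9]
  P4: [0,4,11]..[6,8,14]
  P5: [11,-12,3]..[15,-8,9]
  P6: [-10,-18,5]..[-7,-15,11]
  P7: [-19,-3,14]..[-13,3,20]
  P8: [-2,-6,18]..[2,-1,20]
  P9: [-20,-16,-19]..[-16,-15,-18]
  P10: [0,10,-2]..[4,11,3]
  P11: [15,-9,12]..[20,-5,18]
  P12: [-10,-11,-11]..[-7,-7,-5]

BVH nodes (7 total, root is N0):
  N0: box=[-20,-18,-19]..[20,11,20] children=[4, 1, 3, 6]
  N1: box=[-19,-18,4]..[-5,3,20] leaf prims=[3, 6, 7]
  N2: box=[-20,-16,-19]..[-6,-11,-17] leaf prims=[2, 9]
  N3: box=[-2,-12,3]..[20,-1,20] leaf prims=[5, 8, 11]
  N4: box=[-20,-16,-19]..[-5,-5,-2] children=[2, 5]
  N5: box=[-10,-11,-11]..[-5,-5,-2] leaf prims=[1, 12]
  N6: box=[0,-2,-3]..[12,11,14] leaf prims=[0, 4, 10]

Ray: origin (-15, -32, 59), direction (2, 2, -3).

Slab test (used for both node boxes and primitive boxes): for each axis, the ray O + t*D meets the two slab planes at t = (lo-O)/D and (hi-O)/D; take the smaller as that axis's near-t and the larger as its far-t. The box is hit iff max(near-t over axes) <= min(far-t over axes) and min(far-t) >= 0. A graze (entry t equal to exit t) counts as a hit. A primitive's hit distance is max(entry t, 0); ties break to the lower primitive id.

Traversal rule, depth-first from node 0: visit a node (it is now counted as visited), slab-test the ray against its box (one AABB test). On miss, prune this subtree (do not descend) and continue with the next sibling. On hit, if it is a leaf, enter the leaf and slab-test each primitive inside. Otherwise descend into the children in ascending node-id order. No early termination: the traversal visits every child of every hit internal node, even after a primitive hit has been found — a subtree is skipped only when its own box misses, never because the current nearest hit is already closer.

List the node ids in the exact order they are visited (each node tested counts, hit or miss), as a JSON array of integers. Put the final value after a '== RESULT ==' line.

Traverse from the root:
N0 x:[-5/2,35/2] y:[7,43/2] z:[13,26] -> hit [13,35/2], descend [1, 3, 4, 6]
  N1 x:[-2,5] y:[7,35/2] z:[13,55/3] -> miss, prune
  N3 x:[13/2,35/2] y:[10,31/2] z:[13,56/3] -> hit [13,31/2] leaf, test {P5(miss), P8(miss), P11(miss)}
  N4 x:[-5/2,5] y:[8,27/2] z:[61/3,26] -> miss, prune
  N6 x:[15/2,27/2] y:[15,43/2] z:[15,62/3] -> miss, prune

order=[0, 1, 3, 4, 6]  |boxes|=5  |leaves|=1  hit=miss

== RESULT ==
[0, 1, 3, 4, 6]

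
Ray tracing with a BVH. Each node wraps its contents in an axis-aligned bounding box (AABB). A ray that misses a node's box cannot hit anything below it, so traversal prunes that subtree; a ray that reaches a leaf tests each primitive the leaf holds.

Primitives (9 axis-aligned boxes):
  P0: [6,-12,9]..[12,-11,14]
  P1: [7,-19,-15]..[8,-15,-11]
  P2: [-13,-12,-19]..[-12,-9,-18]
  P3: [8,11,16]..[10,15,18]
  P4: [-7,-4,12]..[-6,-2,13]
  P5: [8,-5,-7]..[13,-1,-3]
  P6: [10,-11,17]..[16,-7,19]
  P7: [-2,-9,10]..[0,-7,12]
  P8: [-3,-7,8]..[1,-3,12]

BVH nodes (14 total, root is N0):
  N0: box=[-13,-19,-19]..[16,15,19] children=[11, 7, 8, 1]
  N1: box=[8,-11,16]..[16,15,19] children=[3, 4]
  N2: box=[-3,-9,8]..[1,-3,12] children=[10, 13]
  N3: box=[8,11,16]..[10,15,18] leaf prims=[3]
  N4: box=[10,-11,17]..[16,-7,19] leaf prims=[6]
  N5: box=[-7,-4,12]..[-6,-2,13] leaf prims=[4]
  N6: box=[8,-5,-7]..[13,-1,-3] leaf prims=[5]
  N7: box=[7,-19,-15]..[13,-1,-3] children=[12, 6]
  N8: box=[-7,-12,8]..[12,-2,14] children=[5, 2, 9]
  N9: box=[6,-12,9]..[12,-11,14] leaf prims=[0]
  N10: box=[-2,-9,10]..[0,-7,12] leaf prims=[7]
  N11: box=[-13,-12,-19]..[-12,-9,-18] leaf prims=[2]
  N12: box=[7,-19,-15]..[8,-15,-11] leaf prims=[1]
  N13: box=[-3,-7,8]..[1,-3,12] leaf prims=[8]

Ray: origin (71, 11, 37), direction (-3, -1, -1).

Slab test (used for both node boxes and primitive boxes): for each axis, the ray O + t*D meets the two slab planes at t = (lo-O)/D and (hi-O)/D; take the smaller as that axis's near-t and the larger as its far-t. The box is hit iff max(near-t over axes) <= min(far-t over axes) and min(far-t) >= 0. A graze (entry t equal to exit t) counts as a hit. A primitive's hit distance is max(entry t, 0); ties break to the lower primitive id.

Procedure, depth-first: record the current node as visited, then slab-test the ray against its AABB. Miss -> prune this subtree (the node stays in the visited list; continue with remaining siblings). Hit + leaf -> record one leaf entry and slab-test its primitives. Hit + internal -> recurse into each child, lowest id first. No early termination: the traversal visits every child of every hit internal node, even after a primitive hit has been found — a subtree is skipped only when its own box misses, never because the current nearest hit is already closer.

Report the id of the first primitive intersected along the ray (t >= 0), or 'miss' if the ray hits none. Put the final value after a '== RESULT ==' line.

Walk:
N0 x:[55/3,28] y:[-4,30] z:[18,56] -> hit [55/3,28], descend [1, 7, 8, 11]
  N1 x:[55/3,21] y:[-4,22] z:[18,21] -> hit [55/3,21], descend [3, 4]
    N3 x:[61/3,21] y:[-4,0] z:[19,21] -> miss, prune
    N4 x:[55/3,61/3] y:[18,22] z:[18,20] -> hit [55/3,20] leaf, test {P6@t=55/3}
  N7 x:[58/3,64/3] y:[12,30] z:[40,52] -> miss, prune
  N8 x:[59/3,26] y:[13,23] z:[23,29] -> hit [23,23], descend [2, 5, 9]
    N2 x:[70/3,74/3] y:[14,20] z:[25,29] -> miss, prune
    N5 x:[77/3,26] y:[13,15] z:[24,25] -> miss, prune
    N9 x:[59/3,65/3] y:[22,23] z:[23,28] -> miss, prune
  N11 x:[83/3,28] y:[20,23] z:[55,56] -> miss, prune

10 AABB tests over nodes [0, 1, 3, 4, 7, 8, 2, 5, 9, 11]; 1 leaf entered; closest P6.

== RESULT ==
6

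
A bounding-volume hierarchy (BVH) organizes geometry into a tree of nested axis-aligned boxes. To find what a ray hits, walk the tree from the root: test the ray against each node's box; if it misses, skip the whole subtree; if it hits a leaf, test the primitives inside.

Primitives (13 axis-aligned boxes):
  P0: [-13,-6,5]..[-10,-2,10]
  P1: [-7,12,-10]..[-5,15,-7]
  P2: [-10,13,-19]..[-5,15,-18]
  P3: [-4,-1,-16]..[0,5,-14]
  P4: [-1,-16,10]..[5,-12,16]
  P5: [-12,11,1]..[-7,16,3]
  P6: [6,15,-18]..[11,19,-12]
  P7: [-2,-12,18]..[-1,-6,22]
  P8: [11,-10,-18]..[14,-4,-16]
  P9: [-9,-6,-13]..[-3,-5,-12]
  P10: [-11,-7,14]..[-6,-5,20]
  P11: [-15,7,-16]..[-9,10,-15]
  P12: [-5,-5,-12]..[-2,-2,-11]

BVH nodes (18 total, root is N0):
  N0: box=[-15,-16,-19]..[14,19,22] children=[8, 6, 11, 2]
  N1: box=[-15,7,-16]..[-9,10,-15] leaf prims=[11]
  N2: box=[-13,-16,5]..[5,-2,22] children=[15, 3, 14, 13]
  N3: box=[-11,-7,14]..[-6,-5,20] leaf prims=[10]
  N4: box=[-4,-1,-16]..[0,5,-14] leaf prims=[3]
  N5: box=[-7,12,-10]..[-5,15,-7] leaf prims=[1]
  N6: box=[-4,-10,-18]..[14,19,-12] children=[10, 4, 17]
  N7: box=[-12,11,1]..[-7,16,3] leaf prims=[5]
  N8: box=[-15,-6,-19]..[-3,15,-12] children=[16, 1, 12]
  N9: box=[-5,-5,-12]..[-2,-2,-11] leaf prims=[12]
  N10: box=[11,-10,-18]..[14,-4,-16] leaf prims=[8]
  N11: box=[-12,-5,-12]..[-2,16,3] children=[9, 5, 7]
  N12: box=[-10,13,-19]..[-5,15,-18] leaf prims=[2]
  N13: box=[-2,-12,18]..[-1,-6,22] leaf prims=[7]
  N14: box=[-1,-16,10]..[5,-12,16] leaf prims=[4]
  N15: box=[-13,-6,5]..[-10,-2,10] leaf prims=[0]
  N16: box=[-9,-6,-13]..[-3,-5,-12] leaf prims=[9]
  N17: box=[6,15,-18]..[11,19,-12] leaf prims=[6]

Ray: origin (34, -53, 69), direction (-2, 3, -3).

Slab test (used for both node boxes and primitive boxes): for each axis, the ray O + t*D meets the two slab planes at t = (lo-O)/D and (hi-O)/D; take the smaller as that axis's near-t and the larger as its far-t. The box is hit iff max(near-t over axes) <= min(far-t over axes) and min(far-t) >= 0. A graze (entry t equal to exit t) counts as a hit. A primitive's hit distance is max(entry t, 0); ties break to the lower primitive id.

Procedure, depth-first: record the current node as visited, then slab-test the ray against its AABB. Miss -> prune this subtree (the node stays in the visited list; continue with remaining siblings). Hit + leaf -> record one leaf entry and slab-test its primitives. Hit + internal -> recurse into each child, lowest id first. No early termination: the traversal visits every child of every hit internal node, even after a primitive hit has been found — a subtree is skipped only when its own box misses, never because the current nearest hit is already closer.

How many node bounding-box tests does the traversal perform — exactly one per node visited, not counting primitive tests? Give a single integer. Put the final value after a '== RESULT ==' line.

Traverse from the root:
N0 x:[10,49/2] y:[37/3,24] z:[47/3,88/3] -> hit [47/3,24], descend [2, 6, 8, 11]
  N2 x:[29/2,47/2] y:[37/3,17] z:[47/3,64/3] -> hit [47/3,17], descend [3, 13, 14, 15]
    N3 x:[20,45/2] y:[46/3,16] z:[49/3,55/3] -> miss, prune
    N13 x:[35/2,18] y:[41/3,47/3] z:[47/3,17] -> miss, prune
    N14 x:[29/2,35/2] y:[37/3,41/3] z:[53/3,59/3] -> miss, prune
    N15 x:[22,47/2] y:[47/3,17] z:[59/3,64/3] -> miss, prune
  N6 x:[10,19] y:[43/3,24] z:[27,29] -> miss, prune
  N8 x:[37/2,49/2] y:[47/3,68/3] z:[27,88/3] -> miss, prune
  N11 x:[18,23] y:[16,23] z:[22,27] -> hit [22,23], descend [5, 7, 9]
    N5 x:[39/2,41/2] y:[65/3,68/3] z:[76/3,79/3] -> miss, prune
    N7 x:[41/2,23] y:[64/3,23] z:[22,68/3] -> hit [22,68/3] leaf, test {P5@t=22}
    N9 x:[18,39/2] y:[16,17] z:[80/3,27] -> miss, prune

12 AABB tests over nodes [0, 2, 3, 13, 14, 15, 6, 8, 11, 5, 7, 9]; 1 leaf entered; closest P5.

== RESULT ==
12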